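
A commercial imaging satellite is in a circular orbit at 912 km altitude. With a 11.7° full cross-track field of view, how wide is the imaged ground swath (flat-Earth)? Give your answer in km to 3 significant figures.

187 km

Half-angle = 11.7°/2 = 5.85°.
Swath width ≈ 2h·tan(θ/2) = 2 × 912 × tan(5.85°) = 186.9 km.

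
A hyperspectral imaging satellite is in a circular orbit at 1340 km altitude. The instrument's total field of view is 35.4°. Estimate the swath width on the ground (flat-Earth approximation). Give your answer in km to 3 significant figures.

855 km

Half-angle = 35.4°/2 = 17.7°.
Swath width ≈ 2h·tan(θ/2) = 2 × 1340 × tan(17.7°) = 855.3 km.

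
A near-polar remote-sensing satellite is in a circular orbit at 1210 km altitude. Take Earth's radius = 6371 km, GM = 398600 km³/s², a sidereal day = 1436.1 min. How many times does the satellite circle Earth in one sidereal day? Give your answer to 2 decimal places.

Semi-major axis a = 6371 + 1210 = 7581 km. Period T = 2π√(a³/μ) = 2π√(7581³/398600) = 6569.0 s = 109.48 min.
Orbits per sidereal day = 86166 / 6569.0 = 13.117.

13.12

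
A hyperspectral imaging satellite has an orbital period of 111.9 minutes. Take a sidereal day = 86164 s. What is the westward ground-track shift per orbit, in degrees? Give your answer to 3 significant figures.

T = 111.9 min = 6714.0 s.
During one orbit Earth rotates (6714.0 / 86164) × 360° = 28.05°.

28.1°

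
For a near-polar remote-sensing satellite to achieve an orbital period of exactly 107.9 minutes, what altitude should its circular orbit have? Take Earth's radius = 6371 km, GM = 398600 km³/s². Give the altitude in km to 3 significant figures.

1140 km

T = 107.9 min = 6474.0 s.
From T = 2π√(a³/μ): a = (μ T²/4π²)^(1/3) = (398600 × 6474.0² / 4π²)^(1/3) = 7508 km.
Altitude h = a − R = 7508 − 6371 = 1137 km.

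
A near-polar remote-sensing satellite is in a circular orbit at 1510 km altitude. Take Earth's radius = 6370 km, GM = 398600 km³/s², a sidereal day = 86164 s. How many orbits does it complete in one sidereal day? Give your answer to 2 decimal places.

Semi-major axis a = 6370 + 1510 = 7880 km. Period T = 2π√(a³/μ) = 2π√(7880³/398600) = 6961.5 s = 116.02 min.
Orbits per sidereal day = 86164 / 6961.5 = 12.377.

12.38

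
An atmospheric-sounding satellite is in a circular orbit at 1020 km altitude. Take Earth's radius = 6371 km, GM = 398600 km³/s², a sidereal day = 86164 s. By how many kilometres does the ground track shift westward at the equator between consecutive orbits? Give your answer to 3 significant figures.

Semi-major axis a = 6371 + 1020 = 7391 km. Period T = 2π√(a³/μ) = 2π√(7391³/398600) = 6323.6 s = 105.39 min.
During one orbit Earth rotates (6323.6 / 86164) × 360° = 26.42°.
At the equator that is 26.42° × (2π·6371/360) km/° = 26.42 × 111.2 = 2938 km.

2940 km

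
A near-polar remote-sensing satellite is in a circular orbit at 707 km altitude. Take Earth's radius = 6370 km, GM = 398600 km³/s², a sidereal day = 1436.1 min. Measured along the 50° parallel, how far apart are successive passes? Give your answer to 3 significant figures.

Semi-major axis a = 6370 + 707 = 7077 km. Period T = 2π√(a³/μ) = 2π√(7077³/398600) = 5925.0 s = 98.75 min.
Node shift per orbit = (5925.0/86166) × 360° = 24.75°.
Equatorial spacing = 24.75 × 111.2 km/° = 2752 km.
At 50° latitude, spacing = 2752 × cos(50°) = 1769 km.

1770 km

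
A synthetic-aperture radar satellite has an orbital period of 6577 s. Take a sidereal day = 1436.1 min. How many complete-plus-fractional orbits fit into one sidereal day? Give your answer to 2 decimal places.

Orbits per sidereal day = 86166 / 6577.0 = 13.101.

13.10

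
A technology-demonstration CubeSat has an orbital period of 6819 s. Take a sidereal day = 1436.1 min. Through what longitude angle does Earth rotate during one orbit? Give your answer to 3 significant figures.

During one orbit Earth rotates (6819.0 / 86166) × 360° = 28.49°.

28.5°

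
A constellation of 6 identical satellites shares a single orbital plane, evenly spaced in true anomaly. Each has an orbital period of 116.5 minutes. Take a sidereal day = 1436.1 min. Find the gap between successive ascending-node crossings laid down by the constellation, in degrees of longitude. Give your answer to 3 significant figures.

T = 116.5 min = 6990.0 s.
Single-satellite node shift = (6990.0/86166) × 360° = 29.20°.
With 6 satellites evenly phased, successive equator crossings are 29.20/6 = 4.867° apart.

4.87°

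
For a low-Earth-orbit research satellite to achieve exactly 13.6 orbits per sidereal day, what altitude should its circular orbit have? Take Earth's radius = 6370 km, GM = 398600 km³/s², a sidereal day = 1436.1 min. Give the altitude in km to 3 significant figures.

Required period T = 86166 / 13.6 = 6335.7 s.
From T = 2π√(a³/μ): a = (μ T²/4π²)^(1/3) = (398600 × 6335.7² / 4π²)^(1/3) = 7400 km.
Altitude h = a − R = 7400 − 6370 = 1030 km.

1030 km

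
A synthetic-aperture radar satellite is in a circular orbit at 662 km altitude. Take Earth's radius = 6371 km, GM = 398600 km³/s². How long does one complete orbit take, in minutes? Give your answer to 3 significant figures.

97.8 min

Semi-major axis a = 6371 + 662 = 7033 km. Period T = 2π√(a³/μ) = 2π√(7033³/398600) = 5869.8 s = 97.83 min.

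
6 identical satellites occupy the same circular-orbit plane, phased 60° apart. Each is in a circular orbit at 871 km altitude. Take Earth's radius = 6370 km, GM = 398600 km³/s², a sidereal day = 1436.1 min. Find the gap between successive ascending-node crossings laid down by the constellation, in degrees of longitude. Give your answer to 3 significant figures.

4.27°

Semi-major axis a = 6370 + 871 = 7241 km. Period T = 2π√(a³/μ) = 2π√(7241³/398600) = 6132.1 s = 102.20 min.
Single-satellite node shift = (6132.1/86166) × 360° = 25.62°.
With 6 satellites evenly phased, successive equator crossings are 25.62/6 = 4.270° apart.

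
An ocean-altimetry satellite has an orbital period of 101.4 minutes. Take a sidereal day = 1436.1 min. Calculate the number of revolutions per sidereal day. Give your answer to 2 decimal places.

T = 101.4 min = 6084.0 s.
Orbits per sidereal day = 86166 / 6084.0 = 14.163.

14.16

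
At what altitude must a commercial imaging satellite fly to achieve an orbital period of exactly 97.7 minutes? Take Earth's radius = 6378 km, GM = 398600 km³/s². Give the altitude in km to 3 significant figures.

T = 97.7 min = 5862.0 s.
From T = 2π√(a³/μ): a = (μ T²/4π²)^(1/3) = (398600 × 5862.0² / 4π²)^(1/3) = 7027 km.
Altitude h = a − R = 7027 − 6378 = 649 km.

649 km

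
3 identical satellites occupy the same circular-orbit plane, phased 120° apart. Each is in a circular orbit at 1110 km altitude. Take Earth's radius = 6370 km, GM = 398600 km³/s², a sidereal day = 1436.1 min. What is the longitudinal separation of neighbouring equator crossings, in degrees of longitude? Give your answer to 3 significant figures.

Semi-major axis a = 6370 + 1110 = 7480 km. Period T = 2π√(a³/μ) = 2π√(7480³/398600) = 6438.2 s = 107.30 min.
Single-satellite node shift = (6438.2/86166) × 360° = 26.90°.
With 3 satellites evenly phased, successive equator crossings are 26.90/3 = 8.966° apart.

8.97°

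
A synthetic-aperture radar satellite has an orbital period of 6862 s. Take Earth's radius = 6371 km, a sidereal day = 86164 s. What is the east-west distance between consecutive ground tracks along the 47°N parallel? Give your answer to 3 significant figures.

2170 km

Node shift per orbit = (6862.0/86164) × 360° = 28.67°.
Equatorial spacing = 28.67 × 111.2 km/° = 3188 km.
At 47° latitude, spacing = 3188 × cos(47°) = 2174 km.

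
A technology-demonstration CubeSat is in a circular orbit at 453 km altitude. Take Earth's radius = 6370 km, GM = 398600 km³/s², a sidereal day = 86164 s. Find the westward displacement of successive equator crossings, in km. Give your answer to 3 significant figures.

2610 km

Semi-major axis a = 6370 + 453 = 6823 km. Period T = 2π√(a³/μ) = 2π√(6823³/398600) = 5608.9 s = 93.48 min.
During one orbit Earth rotates (5608.9 / 86164) × 360° = 23.43°.
At the equator that is 23.43° × (2π·6370/360) km/° = 23.43 × 111.2 = 2605 km.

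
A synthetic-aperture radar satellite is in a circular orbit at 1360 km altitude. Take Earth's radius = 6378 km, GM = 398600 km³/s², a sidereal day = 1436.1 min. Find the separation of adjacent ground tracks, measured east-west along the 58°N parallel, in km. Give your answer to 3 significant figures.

1670 km

Semi-major axis a = 6378 + 1360 = 7738 km. Period T = 2π√(a³/μ) = 2π√(7738³/398600) = 6774.1 s = 112.90 min.
Node shift per orbit = (6774.1/86166) × 360° = 28.30°.
Equatorial spacing = 28.30 × 111.3 km/° = 3151 km.
At 58° latitude, spacing = 3151 × cos(58°) = 1670 km.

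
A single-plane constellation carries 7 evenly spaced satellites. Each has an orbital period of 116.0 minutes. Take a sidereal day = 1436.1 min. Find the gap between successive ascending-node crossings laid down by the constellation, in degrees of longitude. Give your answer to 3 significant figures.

4.15°

T = 116.0 min = 6960.0 s.
Single-satellite node shift = (6960.0/86166) × 360° = 29.08°.
With 7 satellites evenly phased, successive equator crossings are 29.08/7 = 4.154° apart.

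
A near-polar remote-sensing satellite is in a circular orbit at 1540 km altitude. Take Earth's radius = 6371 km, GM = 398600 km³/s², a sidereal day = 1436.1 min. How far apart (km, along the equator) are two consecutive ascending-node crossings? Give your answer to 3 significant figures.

Semi-major axis a = 6371 + 1540 = 7911 km. Period T = 2π√(a³/μ) = 2π√(7911³/398600) = 7002.6 s = 116.71 min.
During one orbit Earth rotates (7002.6 / 86166) × 360° = 29.26°.
At the equator that is 29.26° × (2π·6371/360) km/° = 29.26 × 111.2 = 3253 km.

3250 km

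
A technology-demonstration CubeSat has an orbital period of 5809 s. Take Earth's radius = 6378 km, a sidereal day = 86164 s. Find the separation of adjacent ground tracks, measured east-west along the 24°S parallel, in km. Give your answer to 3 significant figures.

2470 km

Node shift per orbit = (5809.0/86164) × 360° = 24.27°.
Equatorial spacing = 24.27 × 111.3 km/° = 2702 km.
At 24° latitude, spacing = 2702 × cos(24°) = 2468 km.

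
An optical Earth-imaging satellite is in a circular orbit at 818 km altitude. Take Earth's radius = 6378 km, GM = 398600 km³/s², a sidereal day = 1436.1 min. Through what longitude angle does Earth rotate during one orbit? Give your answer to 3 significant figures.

25.4°

Semi-major axis a = 6378 + 818 = 7196 km. Period T = 2π√(a³/μ) = 2π√(7196³/398600) = 6075.0 s = 101.25 min.
During one orbit Earth rotates (6075.0 / 86166) × 360° = 25.38°.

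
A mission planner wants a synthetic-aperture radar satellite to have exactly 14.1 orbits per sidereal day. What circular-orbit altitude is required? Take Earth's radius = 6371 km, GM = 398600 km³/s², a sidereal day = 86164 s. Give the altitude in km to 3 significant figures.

Required period T = 86164 / 14.1 = 6110.9 s.
From T = 2π√(a³/μ): a = (μ T²/4π²)^(1/3) = (398600 × 6110.9² / 4π²)^(1/3) = 7224 km.
Altitude h = a − R = 7224 − 6371 = 853 km.

853 km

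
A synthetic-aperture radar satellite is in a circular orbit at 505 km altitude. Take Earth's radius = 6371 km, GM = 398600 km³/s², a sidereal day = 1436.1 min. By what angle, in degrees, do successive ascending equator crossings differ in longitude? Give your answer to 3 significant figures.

Semi-major axis a = 6371 + 505 = 6876 km. Period T = 2π√(a³/μ) = 2π√(6876³/398600) = 5674.3 s = 94.57 min.
During one orbit Earth rotates (5674.3 / 86166) × 360° = 23.71°.

23.7°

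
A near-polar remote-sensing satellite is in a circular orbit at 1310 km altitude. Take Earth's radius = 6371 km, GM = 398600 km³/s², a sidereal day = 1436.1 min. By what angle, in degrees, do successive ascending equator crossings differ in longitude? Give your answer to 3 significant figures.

Semi-major axis a = 6371 + 1310 = 7681 km. Period T = 2π√(a³/μ) = 2π√(7681³/398600) = 6699.4 s = 111.66 min.
During one orbit Earth rotates (6699.4 / 86166) × 360° = 27.99°.

28.0°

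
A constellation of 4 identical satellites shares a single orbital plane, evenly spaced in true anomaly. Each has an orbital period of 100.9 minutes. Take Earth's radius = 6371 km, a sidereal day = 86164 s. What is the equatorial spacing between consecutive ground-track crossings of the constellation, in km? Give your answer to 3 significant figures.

703 km

T = 100.9 min = 6054.0 s.
Single-satellite node shift = (6054.0/86164) × 360° = 25.29°.
With 4 satellites evenly phased, successive equator crossings are 25.29/4 = 6.324° apart.
That is 6.324 × 111.2 = 703 km at the equator.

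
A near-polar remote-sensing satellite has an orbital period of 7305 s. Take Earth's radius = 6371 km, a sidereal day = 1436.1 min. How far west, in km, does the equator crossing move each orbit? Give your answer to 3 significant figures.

During one orbit Earth rotates (7305.0 / 86166) × 360° = 30.52°.
At the equator that is 30.52° × (2π·6371/360) km/° = 30.52 × 111.2 = 3394 km.

3390 km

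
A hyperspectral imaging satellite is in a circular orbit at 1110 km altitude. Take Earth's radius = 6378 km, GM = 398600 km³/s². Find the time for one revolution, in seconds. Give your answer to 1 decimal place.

Semi-major axis a = 6378 + 1110 = 7488 km. Period T = 2π√(a³/μ) = 2π√(7488³/398600) = 6448.5 s = 107.48 min.

6448.5 seconds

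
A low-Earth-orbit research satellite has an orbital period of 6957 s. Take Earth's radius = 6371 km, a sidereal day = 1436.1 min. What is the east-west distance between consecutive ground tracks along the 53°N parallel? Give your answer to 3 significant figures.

Node shift per orbit = (6957.0/86166) × 360° = 29.07°.
Equatorial spacing = 29.07 × 111.2 km/° = 3232 km.
At 53° latitude, spacing = 3232 × cos(53°) = 1945 km.

1950 km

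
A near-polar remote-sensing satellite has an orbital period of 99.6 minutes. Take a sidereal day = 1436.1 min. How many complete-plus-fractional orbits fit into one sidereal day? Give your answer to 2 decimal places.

14.42

T = 99.6 min = 5976.0 s.
Orbits per sidereal day = 86166 / 5976.0 = 14.419.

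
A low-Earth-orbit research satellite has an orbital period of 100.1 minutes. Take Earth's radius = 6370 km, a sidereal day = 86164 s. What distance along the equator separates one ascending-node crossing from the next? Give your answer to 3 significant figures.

T = 100.1 min = 6006.0 s.
During one orbit Earth rotates (6006.0 / 86164) × 360° = 25.09°.
At the equator that is 25.09° × (2π·6370/360) km/° = 25.09 × 111.2 = 2790 km.

2790 km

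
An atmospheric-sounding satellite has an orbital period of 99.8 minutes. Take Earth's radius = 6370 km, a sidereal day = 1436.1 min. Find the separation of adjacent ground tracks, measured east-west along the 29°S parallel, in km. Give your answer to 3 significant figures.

T = 99.8 min = 5988.0 s.
Node shift per orbit = (5988.0/86166) × 360° = 25.02°.
Equatorial spacing = 25.02 × 111.2 km/° = 2781 km.
At 29° latitude, spacing = 2781 × cos(29°) = 2433 km.

2430 km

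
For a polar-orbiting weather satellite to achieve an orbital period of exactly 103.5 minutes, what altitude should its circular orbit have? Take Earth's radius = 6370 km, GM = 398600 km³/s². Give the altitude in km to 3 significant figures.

932 km

T = 103.5 min = 6210.0 s.
From T = 2π√(a³/μ): a = (μ T²/4π²)^(1/3) = (398600 × 6210.0² / 4π²)^(1/3) = 7302 km.
Altitude h = a − R = 7302 − 6370 = 932 km.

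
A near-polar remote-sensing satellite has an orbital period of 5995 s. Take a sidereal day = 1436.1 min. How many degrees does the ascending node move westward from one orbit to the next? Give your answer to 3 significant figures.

25.0°

During one orbit Earth rotates (5995.0 / 86166) × 360° = 25.05°.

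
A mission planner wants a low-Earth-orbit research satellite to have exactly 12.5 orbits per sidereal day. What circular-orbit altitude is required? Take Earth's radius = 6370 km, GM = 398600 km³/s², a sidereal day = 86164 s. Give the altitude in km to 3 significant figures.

1460 km

Required period T = 86164 / 12.5 = 6893.1 s.
From T = 2π√(a³/μ): a = (μ T²/4π²)^(1/3) = (398600 × 6893.1² / 4π²)^(1/3) = 7828 km.
Altitude h = a − R = 7828 − 6370 = 1458 km.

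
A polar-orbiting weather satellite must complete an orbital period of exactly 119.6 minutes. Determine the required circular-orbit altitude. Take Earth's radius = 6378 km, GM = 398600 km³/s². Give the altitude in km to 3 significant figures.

1660 km

T = 119.6 min = 7176.0 s.
From T = 2π√(a³/μ): a = (μ T²/4π²)^(1/3) = (398600 × 7176.0² / 4π²)^(1/3) = 8041 km.
Altitude h = a − R = 8041 − 6378 = 1663 km.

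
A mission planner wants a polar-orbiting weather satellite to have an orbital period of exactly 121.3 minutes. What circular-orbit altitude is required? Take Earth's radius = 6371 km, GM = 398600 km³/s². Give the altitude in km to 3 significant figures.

T = 121.3 min = 7278.0 s.
From T = 2π√(a³/μ): a = (μ T²/4π²)^(1/3) = (398600 × 7278.0² / 4π²)^(1/3) = 8117 km.
Altitude h = a − R = 8117 − 6371 = 1746 km.

1750 km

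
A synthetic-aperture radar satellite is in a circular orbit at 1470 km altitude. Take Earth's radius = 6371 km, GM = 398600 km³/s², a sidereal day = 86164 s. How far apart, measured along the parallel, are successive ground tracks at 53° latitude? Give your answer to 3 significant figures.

Semi-major axis a = 6371 + 1470 = 7841 km. Period T = 2π√(a³/μ) = 2π√(7841³/398600) = 6909.8 s = 115.16 min.
Node shift per orbit = (6909.8/86164) × 360° = 28.87°.
Equatorial spacing = 28.87 × 111.2 km/° = 3210 km.
At 53° latitude, spacing = 3210 × cos(53°) = 1932 km.

1930 km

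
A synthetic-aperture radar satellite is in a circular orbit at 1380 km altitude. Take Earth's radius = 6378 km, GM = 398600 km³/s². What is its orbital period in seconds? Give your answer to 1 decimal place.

6800.4 seconds

Semi-major axis a = 6378 + 1380 = 7758 km. Period T = 2π√(a³/μ) = 2π√(7758³/398600) = 6800.4 s = 113.34 min.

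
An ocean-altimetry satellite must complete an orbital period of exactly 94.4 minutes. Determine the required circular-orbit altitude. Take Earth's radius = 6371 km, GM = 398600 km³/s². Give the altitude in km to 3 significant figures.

T = 94.4 min = 5664.0 s.
From T = 2π√(a³/μ): a = (μ T²/4π²)^(1/3) = (398600 × 5664.0² / 4π²)^(1/3) = 6868 km.
Altitude h = a − R = 6868 − 6371 = 497 km.

497 km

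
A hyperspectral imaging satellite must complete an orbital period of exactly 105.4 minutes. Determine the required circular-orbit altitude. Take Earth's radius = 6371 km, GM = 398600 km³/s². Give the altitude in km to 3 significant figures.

1020 km

T = 105.4 min = 6324.0 s.
From T = 2π√(a³/μ): a = (μ T²/4π²)^(1/3) = (398600 × 6324.0² / 4π²)^(1/3) = 7391 km.
Altitude h = a − R = 7391 − 6371 = 1020 km.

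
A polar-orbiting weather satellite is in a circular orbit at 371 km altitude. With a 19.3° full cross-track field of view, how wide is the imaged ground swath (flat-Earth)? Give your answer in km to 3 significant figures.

126 km

Half-angle = 19.3°/2 = 9.65°.
Swath width ≈ 2h·tan(θ/2) = 2 × 371 × tan(9.65°) = 126.2 km.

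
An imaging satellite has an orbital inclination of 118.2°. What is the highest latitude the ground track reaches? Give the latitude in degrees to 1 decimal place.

Retrograde orbit: the ground track reaches ±(180° − i) = ±(180 − 118.2) = ±61.8°.

61.8°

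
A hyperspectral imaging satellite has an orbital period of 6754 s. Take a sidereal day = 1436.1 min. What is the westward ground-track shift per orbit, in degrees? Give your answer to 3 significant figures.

During one orbit Earth rotates (6754.0 / 86166) × 360° = 28.22°.

28.2°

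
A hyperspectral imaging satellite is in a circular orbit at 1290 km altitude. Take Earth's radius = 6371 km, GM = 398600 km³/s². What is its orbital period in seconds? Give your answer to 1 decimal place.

6673.3 seconds

Semi-major axis a = 6371 + 1290 = 7661 km. Period T = 2π√(a³/μ) = 2π√(7661³/398600) = 6673.3 s = 111.22 min.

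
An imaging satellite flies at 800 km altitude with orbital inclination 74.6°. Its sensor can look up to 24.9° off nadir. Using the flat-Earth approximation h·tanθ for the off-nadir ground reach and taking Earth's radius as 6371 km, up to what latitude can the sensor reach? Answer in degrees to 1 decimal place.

77.9°

For a prograde orbit the ground track reaches latitude ±i = ±74.6°.
Sensor half-swath on the ground ≈ 800·tan(24.9°) = 371 km = 3.34° of latitude.
Maximum observable latitude ≈ 74.6 + 3.34 = 77.9°.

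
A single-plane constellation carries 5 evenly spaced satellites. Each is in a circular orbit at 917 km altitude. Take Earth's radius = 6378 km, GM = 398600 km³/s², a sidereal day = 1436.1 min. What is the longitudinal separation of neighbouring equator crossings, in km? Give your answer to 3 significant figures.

Semi-major axis a = 6378 + 917 = 7295 km. Period T = 2π√(a³/μ) = 2π√(7295³/398600) = 6200.8 s = 103.35 min.
Single-satellite node shift = (6200.8/86166) × 360° = 25.91°.
With 5 satellites evenly phased, successive equator crossings are 25.91/5 = 5.181° apart.
That is 5.181 × 111.3 = 577 km at the equator.

577 km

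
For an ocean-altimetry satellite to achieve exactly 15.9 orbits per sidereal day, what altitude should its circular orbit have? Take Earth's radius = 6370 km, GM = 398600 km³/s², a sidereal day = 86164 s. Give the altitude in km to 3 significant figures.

Required period T = 86164 / 15.9 = 5419.1 s.
From T = 2π√(a³/μ): a = (μ T²/4π²)^(1/3) = (398600 × 5419.1² / 4π²)^(1/3) = 6668 km.
Altitude h = a − R = 6668 − 6370 = 298 km.

298 km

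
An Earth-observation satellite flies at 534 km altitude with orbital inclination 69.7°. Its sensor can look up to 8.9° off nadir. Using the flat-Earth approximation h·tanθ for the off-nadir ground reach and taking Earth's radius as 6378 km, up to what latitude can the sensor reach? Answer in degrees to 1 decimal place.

70.5°

For a prograde orbit the ground track reaches latitude ±i = ±69.7°.
Sensor half-swath on the ground ≈ 534·tan(8.9°) = 84 km = 0.75° of latitude.
Maximum observable latitude ≈ 69.7 + 0.75 = 70.5°.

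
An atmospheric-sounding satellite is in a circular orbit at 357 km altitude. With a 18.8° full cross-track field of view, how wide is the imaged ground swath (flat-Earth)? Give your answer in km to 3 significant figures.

Half-angle = 18.8°/2 = 9.4°.
Swath width ≈ 2h·tan(θ/2) = 2 × 357 × tan(9.4°) = 118.2 km.

118 km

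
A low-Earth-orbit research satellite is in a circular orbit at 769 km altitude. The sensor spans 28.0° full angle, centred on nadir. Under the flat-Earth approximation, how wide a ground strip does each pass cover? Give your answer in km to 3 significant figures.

383 km

Half-angle = 28.0°/2 = 14°.
Swath width ≈ 2h·tan(θ/2) = 2 × 769 × tan(14°) = 383.5 km.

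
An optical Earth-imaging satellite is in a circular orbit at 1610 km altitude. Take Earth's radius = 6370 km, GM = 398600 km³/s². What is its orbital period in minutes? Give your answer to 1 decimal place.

118.2 min

Semi-major axis a = 6370 + 1610 = 7980 km. Period T = 2π√(a³/μ) = 2π√(7980³/398600) = 7094.4 s = 118.24 min.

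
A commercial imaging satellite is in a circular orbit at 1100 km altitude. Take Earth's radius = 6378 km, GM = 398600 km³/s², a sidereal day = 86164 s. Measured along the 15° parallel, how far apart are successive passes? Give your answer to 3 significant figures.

Semi-major axis a = 6378 + 1100 = 7478 km. Period T = 2π√(a³/μ) = 2π√(7478³/398600) = 6435.6 s = 107.26 min.
Node shift per orbit = (6435.6/86164) × 360° = 26.89°.
Equatorial spacing = 26.89 × 111.3 km/° = 2993 km.
At 15° latitude, spacing = 2993 × cos(15°) = 2891 km.

2890 km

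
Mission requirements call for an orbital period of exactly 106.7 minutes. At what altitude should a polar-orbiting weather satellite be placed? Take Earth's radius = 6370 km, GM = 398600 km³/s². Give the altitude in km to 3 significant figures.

1080 km

T = 106.7 min = 6402.0 s.
From T = 2π√(a³/μ): a = (μ T²/4π²)^(1/3) = (398600 × 6402.0² / 4π²)^(1/3) = 7452 km.
Altitude h = a − R = 7452 − 6370 = 1082 km.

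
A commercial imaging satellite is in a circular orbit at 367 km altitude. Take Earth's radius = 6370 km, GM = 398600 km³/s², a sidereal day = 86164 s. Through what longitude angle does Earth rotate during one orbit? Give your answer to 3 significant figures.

Semi-major axis a = 6370 + 367 = 6737 km. Period T = 2π√(a³/μ) = 2π√(6737³/398600) = 5503.1 s = 91.72 min.
During one orbit Earth rotates (5503.1 / 86164) × 360° = 22.99°.

23.0°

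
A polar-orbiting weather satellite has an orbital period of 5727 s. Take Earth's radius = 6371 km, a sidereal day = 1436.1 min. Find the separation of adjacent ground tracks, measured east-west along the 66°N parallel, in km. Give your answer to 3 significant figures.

Node shift per orbit = (5727.0/86166) × 360° = 23.93°.
Equatorial spacing = 23.93 × 111.2 km/° = 2661 km.
At 66° latitude, spacing = 2661 × cos(66°) = 1082 km.

1080 km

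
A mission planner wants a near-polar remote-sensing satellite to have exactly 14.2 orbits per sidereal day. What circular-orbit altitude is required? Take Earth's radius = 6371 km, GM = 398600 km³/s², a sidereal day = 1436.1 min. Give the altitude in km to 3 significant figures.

Required period T = 86166 / 14.2 = 6068.0 s.
From T = 2π√(a³/μ): a = (μ T²/4π²)^(1/3) = (398600 × 6068.0² / 4π²)^(1/3) = 7190 km.
Altitude h = a − R = 7190 − 6371 = 819 km.

819 km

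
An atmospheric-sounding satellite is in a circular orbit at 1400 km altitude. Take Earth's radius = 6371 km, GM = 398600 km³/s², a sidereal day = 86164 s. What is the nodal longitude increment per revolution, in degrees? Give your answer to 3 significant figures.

Semi-major axis a = 6371 + 1400 = 7771 km. Period T = 2π√(a³/μ) = 2π√(7771³/398600) = 6817.5 s = 113.63 min.
During one orbit Earth rotates (6817.5 / 86164) × 360° = 28.48°.

28.5°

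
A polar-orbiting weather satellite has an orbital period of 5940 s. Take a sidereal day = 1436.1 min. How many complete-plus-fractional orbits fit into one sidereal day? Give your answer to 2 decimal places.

14.51

Orbits per sidereal day = 86166 / 5940.0 = 14.506.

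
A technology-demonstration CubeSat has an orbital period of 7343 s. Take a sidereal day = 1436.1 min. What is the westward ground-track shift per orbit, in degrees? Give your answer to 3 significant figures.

30.7°

During one orbit Earth rotates (7343.0 / 86166) × 360° = 30.68°.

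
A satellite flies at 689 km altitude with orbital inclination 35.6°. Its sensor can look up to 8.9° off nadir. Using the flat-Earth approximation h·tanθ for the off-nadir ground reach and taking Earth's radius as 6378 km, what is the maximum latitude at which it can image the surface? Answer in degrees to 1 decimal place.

36.6°

For a prograde orbit the ground track reaches latitude ±i = ±35.6°.
Sensor half-swath on the ground ≈ 689·tan(8.9°) = 108 km = 0.97° of latitude.
Maximum observable latitude ≈ 35.6 + 0.97 = 36.6°.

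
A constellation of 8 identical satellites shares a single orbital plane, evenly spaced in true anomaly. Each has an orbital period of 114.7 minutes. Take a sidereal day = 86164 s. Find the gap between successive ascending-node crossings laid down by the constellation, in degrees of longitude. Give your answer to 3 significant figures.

3.59°

T = 114.7 min = 6882.0 s.
Single-satellite node shift = (6882.0/86164) × 360° = 28.75°.
With 8 satellites evenly phased, successive equator crossings are 28.75/8 = 3.594° apart.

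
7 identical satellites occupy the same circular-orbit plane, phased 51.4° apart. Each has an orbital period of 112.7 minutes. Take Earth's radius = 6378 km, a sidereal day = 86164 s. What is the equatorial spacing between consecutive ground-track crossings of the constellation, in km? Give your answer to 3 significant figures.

T = 112.7 min = 6762.0 s.
Single-satellite node shift = (6762.0/86164) × 360° = 28.25°.
With 7 satellites evenly phased, successive equator crossings are 28.25/7 = 4.036° apart.
That is 4.036 × 111.3 = 449 km at the equator.

449 km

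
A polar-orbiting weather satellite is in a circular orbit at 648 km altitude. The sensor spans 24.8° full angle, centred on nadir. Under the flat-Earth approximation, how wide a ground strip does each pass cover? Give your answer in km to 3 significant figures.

285 km

Half-angle = 24.8°/2 = 12.4°.
Swath width ≈ 2h·tan(θ/2) = 2 × 648 × tan(12.4°) = 284.9 km.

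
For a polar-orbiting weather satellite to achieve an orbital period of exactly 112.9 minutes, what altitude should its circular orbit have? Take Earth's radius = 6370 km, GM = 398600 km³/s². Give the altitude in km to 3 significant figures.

1370 km

T = 112.9 min = 6774.0 s.
From T = 2π√(a³/μ): a = (μ T²/4π²)^(1/3) = (398600 × 6774.0² / 4π²)^(1/3) = 7738 km.
Altitude h = a − R = 7738 − 6370 = 1368 km.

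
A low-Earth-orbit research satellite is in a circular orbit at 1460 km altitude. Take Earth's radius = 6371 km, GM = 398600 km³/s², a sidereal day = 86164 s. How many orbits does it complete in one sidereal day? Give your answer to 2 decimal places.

Semi-major axis a = 6371 + 1460 = 7831 km. Period T = 2π√(a³/μ) = 2π√(7831³/398600) = 6896.6 s = 114.94 min.
Orbits per sidereal day = 86164 / 6896.6 = 12.494.

12.49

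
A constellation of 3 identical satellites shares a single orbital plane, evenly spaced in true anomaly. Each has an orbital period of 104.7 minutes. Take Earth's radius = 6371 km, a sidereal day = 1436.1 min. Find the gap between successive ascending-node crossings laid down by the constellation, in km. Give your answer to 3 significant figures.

T = 104.7 min = 6282.0 s.
Single-satellite node shift = (6282.0/86166) × 360° = 26.25°.
With 3 satellites evenly phased, successive equator crossings are 26.25/3 = 8.749° apart.
That is 8.749 × 111.2 = 973 km at the equator.

973 km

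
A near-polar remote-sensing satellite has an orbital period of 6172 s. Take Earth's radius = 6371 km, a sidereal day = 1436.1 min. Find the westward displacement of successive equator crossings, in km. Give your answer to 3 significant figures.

During one orbit Earth rotates (6172.0 / 86166) × 360° = 25.79°.
At the equator that is 25.79° × (2π·6371/360) km/° = 25.79 × 111.2 = 2867 km.

2870 km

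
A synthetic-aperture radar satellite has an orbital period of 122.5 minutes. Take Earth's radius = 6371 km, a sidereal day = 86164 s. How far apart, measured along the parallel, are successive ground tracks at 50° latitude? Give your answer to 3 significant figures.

2190 km

T = 122.5 min = 7350.0 s.
Node shift per orbit = (7350.0/86164) × 360° = 30.71°.
Equatorial spacing = 30.71 × 111.2 km/° = 3415 km.
At 50° latitude, spacing = 3415 × cos(50°) = 2195 km.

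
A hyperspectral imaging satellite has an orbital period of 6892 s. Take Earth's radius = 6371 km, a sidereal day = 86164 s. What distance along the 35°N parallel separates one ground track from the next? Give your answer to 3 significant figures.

2620 km

Node shift per orbit = (6892.0/86164) × 360° = 28.80°.
Equatorial spacing = 28.80 × 111.2 km/° = 3202 km.
At 35° latitude, spacing = 3202 × cos(35°) = 2623 km.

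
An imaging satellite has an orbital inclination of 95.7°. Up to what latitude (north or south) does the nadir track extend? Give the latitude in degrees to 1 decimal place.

Retrograde orbit: the ground track reaches ±(180° − i) = ±(180 − 95.7) = ±84.3°.

84.3°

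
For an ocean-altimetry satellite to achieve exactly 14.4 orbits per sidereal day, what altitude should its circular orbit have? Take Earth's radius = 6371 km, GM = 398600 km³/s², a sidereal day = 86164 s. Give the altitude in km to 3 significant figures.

Required period T = 86164 / 14.4 = 5983.6 s.
From T = 2π√(a³/μ): a = (μ T²/4π²)^(1/3) = (398600 × 5983.6² / 4π²)^(1/3) = 7124 km.
Altitude h = a − R = 7124 − 6371 = 753 km.

753 km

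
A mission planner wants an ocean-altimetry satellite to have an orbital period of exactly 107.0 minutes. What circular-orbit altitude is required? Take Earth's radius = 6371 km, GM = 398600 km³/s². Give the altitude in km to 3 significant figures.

1090 km

T = 107.0 min = 6420.0 s.
From T = 2π√(a³/μ): a = (μ T²/4π²)^(1/3) = (398600 × 6420.0² / 4π²)^(1/3) = 7466 km.
Altitude h = a − R = 7466 − 6371 = 1095 km.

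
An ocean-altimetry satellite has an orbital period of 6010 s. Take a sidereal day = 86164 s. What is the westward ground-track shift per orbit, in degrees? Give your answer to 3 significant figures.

25.1°

During one orbit Earth rotates (6010.0 / 86164) × 360° = 25.11°.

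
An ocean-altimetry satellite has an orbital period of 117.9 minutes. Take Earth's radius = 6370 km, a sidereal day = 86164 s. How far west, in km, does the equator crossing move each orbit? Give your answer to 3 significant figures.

3290 km

T = 117.9 min = 7074.0 s.
During one orbit Earth rotates (7074.0 / 86164) × 360° = 29.56°.
At the equator that is 29.56° × (2π·6370/360) km/° = 29.56 × 111.2 = 3286 km.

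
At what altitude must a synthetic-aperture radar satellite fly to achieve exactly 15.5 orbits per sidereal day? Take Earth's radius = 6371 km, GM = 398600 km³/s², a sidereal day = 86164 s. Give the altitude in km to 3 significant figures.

411 km

Required period T = 86164 / 15.5 = 5559.0 s.
From T = 2π√(a³/μ): a = (μ T²/4π²)^(1/3) = (398600 × 5559.0² / 4π²)^(1/3) = 6782 km.
Altitude h = a − R = 6782 − 6371 = 411 km.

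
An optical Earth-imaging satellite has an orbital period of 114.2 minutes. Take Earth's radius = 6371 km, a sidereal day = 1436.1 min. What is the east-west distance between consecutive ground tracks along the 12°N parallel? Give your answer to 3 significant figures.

T = 114.2 min = 6852.0 s.
Node shift per orbit = (6852.0/86166) × 360° = 28.63°.
Equatorial spacing = 28.63 × 111.2 km/° = 3183 km.
At 12° latitude, spacing = 3183 × cos(12°) = 3114 km.

3110 km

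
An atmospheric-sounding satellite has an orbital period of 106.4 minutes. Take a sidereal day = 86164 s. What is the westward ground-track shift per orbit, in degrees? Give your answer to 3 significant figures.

26.7°

T = 106.4 min = 6384.0 s.
During one orbit Earth rotates (6384.0 / 86164) × 360° = 26.67°.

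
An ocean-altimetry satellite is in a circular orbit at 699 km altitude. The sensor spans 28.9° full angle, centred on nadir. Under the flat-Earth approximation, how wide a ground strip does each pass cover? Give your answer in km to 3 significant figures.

360 km

Half-angle = 28.9°/2 = 14.45°.
Swath width ≈ 2h·tan(θ/2) = 2 × 699 × tan(14.45°) = 360.2 km.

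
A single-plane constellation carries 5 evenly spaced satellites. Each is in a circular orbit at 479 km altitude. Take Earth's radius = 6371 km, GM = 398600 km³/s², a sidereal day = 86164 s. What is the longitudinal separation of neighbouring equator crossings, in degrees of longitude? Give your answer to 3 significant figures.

Semi-major axis a = 6371 + 479 = 6850 km. Period T = 2π√(a³/μ) = 2π√(6850³/398600) = 5642.2 s = 94.04 min.
Single-satellite node shift = (5642.2/86164) × 360° = 23.57°.
With 5 satellites evenly phased, successive equator crossings are 23.57/5 = 4.715° apart.

4.71°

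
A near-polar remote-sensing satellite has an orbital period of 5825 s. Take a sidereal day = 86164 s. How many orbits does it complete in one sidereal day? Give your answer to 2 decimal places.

Orbits per sidereal day = 86164 / 5825.0 = 14.792.

14.79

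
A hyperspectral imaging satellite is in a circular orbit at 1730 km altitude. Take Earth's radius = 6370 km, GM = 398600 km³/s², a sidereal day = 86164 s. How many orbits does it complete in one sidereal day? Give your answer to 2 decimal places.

Semi-major axis a = 6370 + 1730 = 8100 km. Period T = 2π√(a³/μ) = 2π√(8100³/398600) = 7255.0 s = 120.92 min.
Orbits per sidereal day = 86164 / 7255.0 = 11.876.

11.88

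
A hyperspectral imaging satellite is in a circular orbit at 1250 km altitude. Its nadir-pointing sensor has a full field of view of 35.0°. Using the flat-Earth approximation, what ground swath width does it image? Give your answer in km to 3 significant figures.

788 km

Half-angle = 35.0°/2 = 17.5°.
Swath width ≈ 2h·tan(θ/2) = 2 × 1250 × tan(17.5°) = 788.2 km.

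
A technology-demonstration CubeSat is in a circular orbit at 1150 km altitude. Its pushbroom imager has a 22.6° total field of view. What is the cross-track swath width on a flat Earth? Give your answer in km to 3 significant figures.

Half-angle = 22.6°/2 = 11.3°.
Swath width ≈ 2h·tan(θ/2) = 2 × 1150 × tan(11.3°) = 459.6 km.

460 km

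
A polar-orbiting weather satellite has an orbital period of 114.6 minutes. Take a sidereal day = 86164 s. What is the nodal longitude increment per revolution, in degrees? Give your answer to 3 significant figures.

28.7°

T = 114.6 min = 6876.0 s.
During one orbit Earth rotates (6876.0 / 86164) × 360° = 28.73°.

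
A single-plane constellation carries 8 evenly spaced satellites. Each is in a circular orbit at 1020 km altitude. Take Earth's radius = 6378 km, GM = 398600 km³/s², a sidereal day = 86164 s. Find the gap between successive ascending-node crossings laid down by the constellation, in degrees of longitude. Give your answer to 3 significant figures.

3.31°

Semi-major axis a = 6378 + 1020 = 7398 km. Period T = 2π√(a³/μ) = 2π√(7398³/398600) = 6332.6 s = 105.54 min.
Single-satellite node shift = (6332.6/86164) × 360° = 26.46°.
With 8 satellites evenly phased, successive equator crossings are 26.46/8 = 3.307° apart.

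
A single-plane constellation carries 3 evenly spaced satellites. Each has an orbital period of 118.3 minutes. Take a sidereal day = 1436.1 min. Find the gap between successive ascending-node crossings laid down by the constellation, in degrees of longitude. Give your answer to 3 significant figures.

9.89°

T = 118.3 min = 7098.0 s.
Single-satellite node shift = (7098.0/86166) × 360° = 29.66°.
With 3 satellites evenly phased, successive equator crossings are 29.66/3 = 9.885° apart.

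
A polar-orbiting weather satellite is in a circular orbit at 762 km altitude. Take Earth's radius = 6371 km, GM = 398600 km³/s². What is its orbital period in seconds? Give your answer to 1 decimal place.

5995.4 seconds

Semi-major axis a = 6371 + 762 = 7133 km. Period T = 2π√(a³/μ) = 2π√(7133³/398600) = 5995.4 s = 99.92 min.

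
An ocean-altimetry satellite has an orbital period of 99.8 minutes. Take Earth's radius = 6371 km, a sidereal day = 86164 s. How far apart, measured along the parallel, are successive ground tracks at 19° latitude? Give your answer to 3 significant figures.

T = 99.8 min = 5988.0 s.
Node shift per orbit = (5988.0/86164) × 360° = 25.02°.
Equatorial spacing = 25.02 × 111.2 km/° = 2782 km.
At 19° latitude, spacing = 2782 × cos(19°) = 2630 km.

2630 km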